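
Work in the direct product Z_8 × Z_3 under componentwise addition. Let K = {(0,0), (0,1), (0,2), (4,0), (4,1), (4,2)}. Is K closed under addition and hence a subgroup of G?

|K| = 6 divides |G| = 24, consistent with Lagrange.
K contains the identity, every element's inverse is in K, and K is closed under +: it is a subgroup.
In fact K = ⟨(4,1)⟩.

Yes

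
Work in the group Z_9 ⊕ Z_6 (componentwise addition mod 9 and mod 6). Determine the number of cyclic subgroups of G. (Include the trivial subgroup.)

16

Each element a generates a cyclic subgroup ⟨a⟩; distinct elements may generate the same one (a cyclic group of order d has φ(d) generators).
Cyclic subgroups by order — order 1: 1; order 2: 1; order 3: 4; order 6: 4; order 9: 3; order 18: 3.
Total: 16.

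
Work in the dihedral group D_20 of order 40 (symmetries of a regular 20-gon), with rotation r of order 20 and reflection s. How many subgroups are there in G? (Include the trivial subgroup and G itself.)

|G| = 40, so by Lagrange every subgroup order divides 40. Divisors: 1, 2, 4, 5, 8, 10, 20, 40.
Subgroups by order — order 1: 1; order 2: 21; order 4: 11; order 5: 1; order 8: 5; order 10: 5; order 20: 3; order 40: 1.
Total: 1 + 21 + 11 + 1 + 5 + 5 + 3 + 1 = 48.

48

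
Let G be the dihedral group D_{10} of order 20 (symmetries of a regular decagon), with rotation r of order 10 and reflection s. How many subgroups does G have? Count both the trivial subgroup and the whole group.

|G| = 20, so by Lagrange every subgroup order divides 20. Divisors: 1, 2, 4, 5, 10, 20.
Subgroups by order — order 1: 1; order 2: 11; order 4: 5; order 5: 1; order 10: 3; order 20: 1.
Total: 1 + 11 + 5 + 1 + 3 + 1 = 22.

22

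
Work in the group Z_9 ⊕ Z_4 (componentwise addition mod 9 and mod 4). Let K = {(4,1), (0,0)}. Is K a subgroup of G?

No

(4,1) ∈ K but its inverse (5,3) ∉ K, so K is not a subgroup.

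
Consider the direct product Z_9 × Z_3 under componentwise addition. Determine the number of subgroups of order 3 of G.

4

|G| = 27 and 3 | 27, so subgroups of order 3 are possible by Lagrange.
The subgroups of order 3 are: {(0,0), (0,1), (0,2)}; {(0,0), (3,0), (6,0)}; {(0,0), (3,1), (6,2)}; {(0,0), (3,2), (6,1)}.
So G has 4 subgroups of order 3.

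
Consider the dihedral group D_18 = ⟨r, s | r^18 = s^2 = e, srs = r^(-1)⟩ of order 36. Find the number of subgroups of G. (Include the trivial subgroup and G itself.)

45

|G| = 36, so by Lagrange every subgroup order divides 36. Divisors: 1, 2, 3, 4, 6, 9, 12, 18, 36.
Subgroups by order — order 1: 1; order 2: 19; order 3: 1; order 4: 9; order 6: 7; order 9: 1; order 12: 3; order 18: 3; order 36: 1.
Total: 1 + 19 + 1 + 9 + 7 + 1 + 3 + 3 + 1 = 45.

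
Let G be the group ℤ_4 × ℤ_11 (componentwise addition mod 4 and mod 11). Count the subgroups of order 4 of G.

|G| = 44 and 4 | 44, so subgroups of order 4 are possible by Lagrange.
The subgroups of order 4 are: {(0,0), (1,0), (2,0), (3,0)}.
So G has 1 subgroup of order 4.

1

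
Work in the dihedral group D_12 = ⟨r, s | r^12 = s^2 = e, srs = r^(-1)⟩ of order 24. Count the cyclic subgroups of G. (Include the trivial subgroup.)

18

Group the elements of G by the cyclic subgroup they generate; each cyclic subgroup of order d accounts for φ(d) elements.
Cyclic subgroups by order — order 1: 1; order 2: 13; order 3: 1; order 4: 1; order 6: 1; order 12: 1.
Total: 18.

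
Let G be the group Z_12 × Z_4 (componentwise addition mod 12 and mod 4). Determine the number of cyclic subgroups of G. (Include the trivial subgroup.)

Each element a generates a cyclic subgroup ⟨a⟩; distinct elements may generate the same one (a cyclic group of order d has φ(d) generators).
Cyclic subgroups by order — order 1: 1; order 2: 3; order 3: 1; order 4: 6; order 6: 3; order 12: 6.
Total: 20.

20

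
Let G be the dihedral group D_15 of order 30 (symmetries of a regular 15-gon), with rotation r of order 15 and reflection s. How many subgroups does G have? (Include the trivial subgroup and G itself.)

28

|G| = 30, so by Lagrange every subgroup order divides 30. Divisors: 1, 2, 3, 5, 6, 10, 15, 30.
Subgroups by order — order 1: 1; order 2: 15; order 3: 1; order 5: 1; order 6: 5; order 10: 3; order 15: 1; order 30: 1.
Total: 1 + 15 + 1 + 1 + 5 + 3 + 1 + 1 = 28.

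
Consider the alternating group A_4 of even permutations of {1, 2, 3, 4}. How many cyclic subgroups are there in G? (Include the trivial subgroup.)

Group the elements of G by the cyclic subgroup they generate; each cyclic subgroup of order d accounts for φ(d) elements.
Cyclic subgroups by order — order 1: 1; order 2: 3; order 3: 4.
Total: 8.

8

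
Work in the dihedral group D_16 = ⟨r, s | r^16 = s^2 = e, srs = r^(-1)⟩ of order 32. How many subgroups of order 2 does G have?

|G| = 32 and 2 | 32, so subgroups of order 2 are possible by Lagrange.
The subgroups of order 2 are: {e, r^10s}; {e, r^11s}; {e, r^12s}; {e, r^13s}; … (17 in all).
So G has 17 subgroups of order 2.

17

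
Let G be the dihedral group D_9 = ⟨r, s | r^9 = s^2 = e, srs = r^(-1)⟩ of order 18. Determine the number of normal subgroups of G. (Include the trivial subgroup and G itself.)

G has 16 subgroups. Checking conjugation-invariance by order — order 1: 1/1 normal; order 2: 0/9 normal; order 3: 1/1 normal; order 6: 0/3 normal; order 9: 1/1 normal; order 18: 1/1 normal.
Total normal subgroups: 4.

4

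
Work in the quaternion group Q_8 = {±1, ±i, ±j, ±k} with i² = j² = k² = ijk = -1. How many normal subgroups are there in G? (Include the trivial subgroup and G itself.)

G has 6 subgroups. Checking conjugation-invariance by order — order 1: 1/1 normal; order 2: 1/1 normal; order 4: 3/3 normal; order 8: 1/1 normal.
Total normal subgroups: 6.

6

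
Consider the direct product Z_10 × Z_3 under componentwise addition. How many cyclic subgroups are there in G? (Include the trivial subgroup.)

Group the elements of G by the cyclic subgroup they generate; each cyclic subgroup of order d accounts for φ(d) elements.
Cyclic subgroups by order — order 1: 1; order 2: 1; order 3: 1; order 5: 1; order 6: 1; order 10: 1; order 15: 1; order 30: 1.
Total: 8.

8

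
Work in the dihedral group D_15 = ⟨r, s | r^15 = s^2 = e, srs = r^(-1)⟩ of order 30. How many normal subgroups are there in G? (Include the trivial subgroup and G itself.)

G has 28 subgroups. Checking conjugation-invariance by order — order 1: 1/1 normal; order 2: 0/15 normal; order 3: 1/1 normal; order 5: 1/1 normal; order 6: 0/5 normal; order 10: 0/3 normal; order 15: 1/1 normal; order 30: 1/1 normal.
Total normal subgroups: 5.

5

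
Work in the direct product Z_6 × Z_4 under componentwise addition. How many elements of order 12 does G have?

An element (a,b) has order lcm(ord(a), ord(b)); count pairs with lcm equal to 12.
Enumerating gives 8 such elements.

8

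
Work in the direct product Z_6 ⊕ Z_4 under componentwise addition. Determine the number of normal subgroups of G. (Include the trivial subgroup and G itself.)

G is abelian, so every subgroup is normal.
G has 16 subgroups in total, hence 16 normal subgroups.

16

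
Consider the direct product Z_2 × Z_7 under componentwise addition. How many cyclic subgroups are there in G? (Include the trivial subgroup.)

4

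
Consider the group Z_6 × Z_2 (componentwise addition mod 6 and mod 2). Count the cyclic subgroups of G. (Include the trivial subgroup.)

Group the elements of G by the cyclic subgroup they generate; each cyclic subgroup of order d accounts for φ(d) elements.
Cyclic subgroups by order — order 1: 1; order 2: 3; order 3: 1; order 6: 3.
Total: 8.

8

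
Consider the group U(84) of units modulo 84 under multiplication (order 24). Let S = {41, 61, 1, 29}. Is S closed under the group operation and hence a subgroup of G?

61 ∈ S but its inverse 73 ∉ S, so S is not a subgroup.

No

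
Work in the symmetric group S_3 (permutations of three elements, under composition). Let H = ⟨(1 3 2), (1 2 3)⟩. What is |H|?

3

|⟨(1 3 2)⟩| = 3 and |⟨(1 2 3)⟩| = 3, so |H| is a multiple of lcm(3, 3) = 3 and divides |G| = 6.
Closing under the operation: H = {e, (1 2 3), (1 3 2)}, so |H| = 3.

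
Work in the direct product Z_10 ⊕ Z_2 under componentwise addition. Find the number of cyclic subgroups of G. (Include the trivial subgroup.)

A cyclic subgroup of order d is generated by each of its φ(d) elements of order d, so the cyclic subgroups of order d number (#elements of order d)/φ(d).
Cyclic subgroups by order — order 1: 1; order 2: 3; order 5: 1; order 10: 3.
Total: 8.

8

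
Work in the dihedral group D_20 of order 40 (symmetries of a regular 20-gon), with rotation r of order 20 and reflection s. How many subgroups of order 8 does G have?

|G| = 40 and 8 | 40, so subgroups of order 8 are possible by Lagrange.
The subgroups of order 8 are: {e, r^5, r^10, r^15, s, r^5s, r^10s, r^15s}; {e, r^5, r^10, r^15, rs, r^6s, r^11s, r^16s}; {e, r^5, r^10, r^15, r^2s, r^7s, r^12s, r^17s}; {e, r^5, r^10, r^15, r^3s, r^8s, r^13s, r^18s}; … (5 in all).
So G has 5 subgroups of order 8.

5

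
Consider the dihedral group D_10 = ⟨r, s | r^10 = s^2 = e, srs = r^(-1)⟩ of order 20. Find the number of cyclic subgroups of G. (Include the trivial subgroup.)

A cyclic subgroup of order d is generated by each of its φ(d) elements of order d, so the cyclic subgroups of order d number (#elements of order d)/φ(d).
Cyclic subgroups by order — order 1: 1; order 2: 11; order 5: 1; order 10: 1.
Total: 14.

14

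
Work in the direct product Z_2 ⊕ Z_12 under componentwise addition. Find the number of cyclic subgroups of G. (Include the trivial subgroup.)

Group the elements of G by the cyclic subgroup they generate; each cyclic subgroup of order d accounts for φ(d) elements.
Cyclic subgroups by order — order 1: 1; order 2: 3; order 3: 1; order 4: 2; order 6: 3; order 12: 2.
Total: 12.

12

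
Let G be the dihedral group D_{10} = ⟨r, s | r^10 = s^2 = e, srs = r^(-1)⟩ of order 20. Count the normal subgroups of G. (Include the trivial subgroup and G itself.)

7

G has 22 subgroups. Checking conjugation-invariance by order — order 1: 1/1 normal; order 2: 1/11 normal; order 4: 0/5 normal; order 5: 1/1 normal; order 10: 3/3 normal; order 20: 1/1 normal.
Total normal subgroups: 7.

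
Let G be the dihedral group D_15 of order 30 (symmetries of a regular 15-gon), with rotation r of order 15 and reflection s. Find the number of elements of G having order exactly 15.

The elements of order 15 are: r, r^2, r^4, r^7, r^8, r^11, r^13, r^14.
That's 8.

8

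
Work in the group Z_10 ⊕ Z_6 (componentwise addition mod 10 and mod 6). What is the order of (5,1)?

The order of (5,1) in Z_10 × Z_6 is lcm(ord(5) in Z_10, ord(1) in Z_6).
ord(5) = 2 and ord(1) = 6, so |⟨(5,1)⟩| = lcm(2, 6) = 6.

6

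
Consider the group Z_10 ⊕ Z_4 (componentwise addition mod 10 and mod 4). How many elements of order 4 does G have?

An element (a,b) has order lcm(ord(a), ord(b)); count pairs with lcm equal to 4.
Enumerating gives 4 such elements.

4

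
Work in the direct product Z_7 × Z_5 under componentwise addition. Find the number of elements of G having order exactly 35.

24

An element (a,b) has order lcm(ord(a), ord(b)); count pairs with lcm equal to 35.
Enumerating gives 24 such elements.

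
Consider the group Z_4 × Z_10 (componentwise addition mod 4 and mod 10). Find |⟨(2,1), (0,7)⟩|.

20

|⟨(2,1)⟩| = 10 and |⟨(0,7)⟩| = 10, so |H| is a multiple of lcm(10, 10) = 10 and divides |G| = 40.
Closing under the operation: H = {(0,0), (0,1), (0,2), (0,3), (0,4), (0,5), (0,6), (0,7), (0,8), (0,9), (2,0), (2,1), (2,2), (2,3), (2,4), (2,5), (2,6), (2,7), (2,8), (2,9)}, so |H| = 20.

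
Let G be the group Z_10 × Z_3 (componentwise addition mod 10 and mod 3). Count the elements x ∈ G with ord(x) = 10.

An element (a,b) has order lcm(ord(a), ord(b)); count pairs with lcm equal to 10.
Enumerating gives 4 such elements.

4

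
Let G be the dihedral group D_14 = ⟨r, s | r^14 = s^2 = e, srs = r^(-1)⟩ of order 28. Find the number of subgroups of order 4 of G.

7

|G| = 28 and 4 | 28, so subgroups of order 4 are possible by Lagrange.
The subgroups of order 4 are: {e, r^7, r^3s, r^10s}; {e, r^7, r^4s, r^11s}; {e, r^7, r^5s, r^12s}; {e, r^7, r^6s, r^13s}; … (7 in all).
So G has 7 subgroups of order 4.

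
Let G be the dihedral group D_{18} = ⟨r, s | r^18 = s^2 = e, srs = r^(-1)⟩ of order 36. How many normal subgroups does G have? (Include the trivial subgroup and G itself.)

9

G has 45 subgroups. Checking conjugation-invariance by order — order 1: 1/1 normal; order 2: 1/19 normal; order 3: 1/1 normal; order 4: 0/9 normal; order 6: 1/7 normal; order 9: 1/1 normal; order 12: 0/3 normal; order 18: 3/3 normal; order 36: 1/1 normal.
Total normal subgroups: 9.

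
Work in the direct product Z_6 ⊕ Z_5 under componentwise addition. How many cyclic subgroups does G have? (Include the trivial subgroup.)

8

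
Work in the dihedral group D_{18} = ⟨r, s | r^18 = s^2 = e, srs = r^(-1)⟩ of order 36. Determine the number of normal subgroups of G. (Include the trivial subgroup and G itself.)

9

G has 45 subgroups. Checking conjugation-invariance by order — order 1: 1/1 normal; order 2: 1/19 normal; order 3: 1/1 normal; order 4: 0/9 normal; order 6: 1/7 normal; order 9: 1/1 normal; order 12: 0/3 normal; order 18: 3/3 normal; order 36: 1/1 normal.
Total normal subgroups: 9.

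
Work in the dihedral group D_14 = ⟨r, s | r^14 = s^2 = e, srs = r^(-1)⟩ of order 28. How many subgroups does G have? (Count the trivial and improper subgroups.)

28

|G| = 28, so by Lagrange every subgroup order divides 28. Divisors: 1, 2, 4, 7, 14, 28.
Subgroups by order — order 1: 1; order 2: 15; order 4: 7; order 7: 1; order 14: 3; order 28: 1.
Total: 1 + 15 + 7 + 1 + 3 + 1 = 28.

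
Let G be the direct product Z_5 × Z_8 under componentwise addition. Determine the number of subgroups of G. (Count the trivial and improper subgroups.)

8

|G| = 40, so by Lagrange every subgroup order divides 40. Divisors: 1, 2, 4, 5, 8, 10, 20, 40.
Subgroups by order — order 1: 1; order 2: 1; order 4: 1; order 5: 1; order 8: 1; order 10: 1; order 20: 1; order 40: 1.
Total: 1 + 1 + 1 + 1 + 1 + 1 + 1 + 1 = 8.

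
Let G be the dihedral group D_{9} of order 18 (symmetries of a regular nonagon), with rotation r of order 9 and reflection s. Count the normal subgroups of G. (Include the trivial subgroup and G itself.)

G has 16 subgroups. Checking conjugation-invariance by order — order 1: 1/1 normal; order 2: 0/9 normal; order 3: 1/1 normal; order 6: 0/3 normal; order 9: 1/1 normal; order 18: 1/1 normal.
Total normal subgroups: 4.

4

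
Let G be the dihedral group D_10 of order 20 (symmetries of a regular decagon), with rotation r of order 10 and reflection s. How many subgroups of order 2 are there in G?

11

|G| = 20 and 2 | 20, so subgroups of order 2 are possible by Lagrange.
The subgroups of order 2 are: {e, r^2s}; {e, r^3s}; {e, r^4s}; {e, r^5}; … (11 in all).
So G has 11 subgroups of order 2.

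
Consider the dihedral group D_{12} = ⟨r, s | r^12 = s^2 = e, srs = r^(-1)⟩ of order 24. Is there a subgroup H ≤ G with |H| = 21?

21 does not divide |G| = 24, so by Lagrange no subgroup of order 21 exists.

No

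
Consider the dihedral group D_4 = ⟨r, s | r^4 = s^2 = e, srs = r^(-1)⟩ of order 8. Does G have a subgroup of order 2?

Yes

2 | 8. A subgroup of order 2 is {e, r^2}.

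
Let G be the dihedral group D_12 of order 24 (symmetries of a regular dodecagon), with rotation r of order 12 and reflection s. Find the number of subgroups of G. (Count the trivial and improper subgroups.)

|G| = 24, so by Lagrange every subgroup order divides 24. Divisors: 1, 2, 3, 4, 6, 8, 12, 24.
Subgroups by order — order 1: 1; order 2: 13; order 3: 1; order 4: 7; order 6: 5; order 8: 3; order 12: 3; order 24: 1.
Total: 1 + 13 + 1 + 7 + 5 + 3 + 3 + 1 = 34.

34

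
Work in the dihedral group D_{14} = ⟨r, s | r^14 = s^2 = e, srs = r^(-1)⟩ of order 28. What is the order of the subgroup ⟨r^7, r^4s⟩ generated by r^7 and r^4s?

4

|⟨r^7⟩| = 2 and |⟨r^4s⟩| = 2, so |H| is a multiple of lcm(2, 2) = 2 and divides |G| = 28.
Closing under the operation: H = {e, r^7, r^4s, r^11s}, so |H| = 4.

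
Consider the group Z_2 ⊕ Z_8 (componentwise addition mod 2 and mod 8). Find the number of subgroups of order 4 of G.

|G| = 16 and 4 | 16, so subgroups of order 4 are possible by Lagrange.
The subgroups of order 4 are: {(0,0), (0,2), (0,4), (0,6)}; {(0,0), (0,4), (1,0), (1,4)}; {(0,0), (0,4), (1,2), (1,6)}.
So G has 3 subgroups of order 4.

3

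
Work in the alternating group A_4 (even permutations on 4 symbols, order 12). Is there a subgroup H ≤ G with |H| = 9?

9 does not divide |G| = 12, so by Lagrange no subgroup of order 9 exists.

No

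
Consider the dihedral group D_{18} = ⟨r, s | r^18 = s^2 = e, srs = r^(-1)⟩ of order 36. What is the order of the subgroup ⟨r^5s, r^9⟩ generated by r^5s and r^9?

4

|⟨r^5s⟩| = 2 and |⟨r^9⟩| = 2, so |H| is a multiple of lcm(2, 2) = 2 and divides |G| = 36.
Closing under the operation: H = {e, r^9, r^5s, r^14s}, so |H| = 4.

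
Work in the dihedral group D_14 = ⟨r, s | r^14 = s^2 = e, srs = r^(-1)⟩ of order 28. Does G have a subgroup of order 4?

4 | 28. A subgroup of order 4 is {e, r^7, r^3s, r^10s}.

Yes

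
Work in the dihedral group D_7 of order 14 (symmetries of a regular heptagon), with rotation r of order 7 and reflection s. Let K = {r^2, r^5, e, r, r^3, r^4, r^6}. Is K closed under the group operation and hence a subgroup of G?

Yes

|K| = 7 divides |G| = 14, consistent with Lagrange.
K contains the identity, every element's inverse is in K, and K is closed under ·: it is a subgroup.
In fact K = ⟨r^4⟩.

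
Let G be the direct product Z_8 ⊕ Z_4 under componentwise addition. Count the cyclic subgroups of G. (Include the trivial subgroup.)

14

Group the elements of G by the cyclic subgroup they generate; each cyclic subgroup of order d accounts for φ(d) elements.
Cyclic subgroups by order — order 1: 1; order 2: 3; order 4: 6; order 8: 4.
Total: 14.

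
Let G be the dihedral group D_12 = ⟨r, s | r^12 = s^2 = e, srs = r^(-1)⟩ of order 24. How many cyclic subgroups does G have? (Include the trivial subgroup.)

Group the elements of G by the cyclic subgroup they generate; each cyclic subgroup of order d accounts for φ(d) elements.
Cyclic subgroups by order — order 1: 1; order 2: 13; order 3: 1; order 4: 1; order 6: 1; order 12: 1.
Total: 18.

18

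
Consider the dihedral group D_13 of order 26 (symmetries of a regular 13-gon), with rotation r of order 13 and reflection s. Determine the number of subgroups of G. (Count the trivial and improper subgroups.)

|G| = 26, so by Lagrange every subgroup order divides 26. Divisors: 1, 2, 13, 26.
Subgroups by order — order 1: 1; order 2: 13; order 13: 1; order 26: 1.
Total: 1 + 13 + 1 + 1 = 16.

16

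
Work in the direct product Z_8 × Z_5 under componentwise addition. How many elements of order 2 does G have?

An element (a,b) has order lcm(ord(a), ord(b)); count pairs with lcm equal to 2.
Enumerating gives 1 such elements.

1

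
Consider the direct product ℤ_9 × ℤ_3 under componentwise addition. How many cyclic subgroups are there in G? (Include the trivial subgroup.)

A cyclic subgroup of order d is generated by each of its φ(d) elements of order d, so the cyclic subgroups of order d number (#elements of order d)/φ(d).
Cyclic subgroups by order — order 1: 1; order 3: 4; order 9: 3.
Total: 8.

8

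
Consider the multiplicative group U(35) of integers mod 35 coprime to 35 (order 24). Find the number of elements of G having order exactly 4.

The elements of order 4 are: 8, 13, 22, 27.
That's 4.

4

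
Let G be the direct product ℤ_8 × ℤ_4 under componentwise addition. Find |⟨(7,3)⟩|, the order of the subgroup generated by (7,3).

8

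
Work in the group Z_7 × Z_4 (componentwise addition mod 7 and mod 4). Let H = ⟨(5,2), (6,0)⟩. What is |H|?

14

|⟨(5,2)⟩| = 14 and |⟨(6,0)⟩| = 7, so |H| is a multiple of lcm(14, 7) = 14 and divides |G| = 28.
Closing under the operation: H = {(0,0), (0,2), (1,0), (1,2), (2,0), (2,2), (3,0), (3,2), (4,0), (4,2), (5,0), (5,2), (6,0), (6,2)}, so |H| = 14.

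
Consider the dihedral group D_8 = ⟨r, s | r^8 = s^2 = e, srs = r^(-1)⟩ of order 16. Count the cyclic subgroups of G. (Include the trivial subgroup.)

12

A cyclic subgroup of order d is generated by each of its φ(d) elements of order d, so the cyclic subgroups of order d number (#elements of order d)/φ(d).
Cyclic subgroups by order — order 1: 1; order 2: 9; order 4: 1; order 8: 1.
Total: 12.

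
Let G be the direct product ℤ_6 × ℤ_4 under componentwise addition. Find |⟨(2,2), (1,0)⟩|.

|⟨(2,2)⟩| = 6 and |⟨(1,0)⟩| = 6, so |H| is a multiple of lcm(6, 6) = 6 and divides |G| = 24.
Closing under the operation: H = {(0,0), (0,2), (1,0), (1,2), (2,0), (2,2), (3,0), (3,2), (4,0), (4,2), (5,0), (5,2)}, so |H| = 12.

12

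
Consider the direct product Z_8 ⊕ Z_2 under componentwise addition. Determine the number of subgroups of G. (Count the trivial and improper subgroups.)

|G| = 16, so by Lagrange every subgroup order divides 16. Divisors: 1, 2, 4, 8, 16.
Subgroups by order — order 1: 1; order 2: 3; order 4: 3; order 8: 3; order 16: 1.
Total: 1 + 3 + 3 + 3 + 1 = 11.

11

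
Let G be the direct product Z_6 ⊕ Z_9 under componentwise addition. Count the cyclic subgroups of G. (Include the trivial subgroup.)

Each element a generates a cyclic subgroup ⟨a⟩; distinct elements may generate the same one (a cyclic group of order d has φ(d) generators).
Cyclic subgroups by order — order 1: 1; order 2: 1; order 3: 4; order 6: 4; order 9: 3; order 18: 3.
Total: 16.

16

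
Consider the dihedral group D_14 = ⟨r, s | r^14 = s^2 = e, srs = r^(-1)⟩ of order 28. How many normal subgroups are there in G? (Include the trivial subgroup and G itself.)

G has 28 subgroups. Checking conjugation-invariance by order — order 1: 1/1 normal; order 2: 1/15 normal; order 4: 0/7 normal; order 7: 1/1 normal; order 14: 3/3 normal; order 28: 1/1 normal.
Total normal subgroups: 7.

7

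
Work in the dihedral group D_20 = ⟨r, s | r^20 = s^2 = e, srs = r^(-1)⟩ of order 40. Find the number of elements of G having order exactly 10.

4

The elements of order 10 are: r^2, r^6, r^14, r^18.
That's 4.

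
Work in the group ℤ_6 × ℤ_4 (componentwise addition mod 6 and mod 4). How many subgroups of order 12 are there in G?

3

|G| = 24 and 12 | 24, so subgroups of order 12 are possible by Lagrange.
The subgroups of order 12 are: {(0,0), (0,1), (0,2), (0,3), (2,0), (2,1), (2,2), (2,3), (4,0), (4,1), (4,2), (4,3)}; {(0,0), (0,2), (1,0), (1,2), (2,0), (2,2), (3,0), (3,2), (4,0), (4,2), (5,0), (5,2)}; {(0,0), (0,2), (1,1), (1,3), (2,0), (2,2), (3,1), (3,3), (4,0), (4,2), (5,1), (5,3)}.
So G has 3 subgroups of order 12.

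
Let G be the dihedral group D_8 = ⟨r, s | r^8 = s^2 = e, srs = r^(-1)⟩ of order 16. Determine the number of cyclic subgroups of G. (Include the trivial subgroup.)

12

Group the elements of G by the cyclic subgroup they generate; each cyclic subgroup of order d accounts for φ(d) elements.
Cyclic subgroups by order — order 1: 1; order 2: 9; order 4: 1; order 8: 1.
Total: 12.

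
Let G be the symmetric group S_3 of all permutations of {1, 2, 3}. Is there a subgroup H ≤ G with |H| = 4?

4 does not divide |G| = 6, so by Lagrange no subgroup of order 4 exists.

No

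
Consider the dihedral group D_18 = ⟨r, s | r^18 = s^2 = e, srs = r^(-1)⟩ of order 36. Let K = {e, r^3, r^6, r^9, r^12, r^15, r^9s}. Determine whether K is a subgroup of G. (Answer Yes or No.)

|K| = 7 does not divide |G| = 36, so by Lagrange K is not a subgroup.

No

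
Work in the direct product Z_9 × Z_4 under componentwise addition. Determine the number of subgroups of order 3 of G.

1

|G| = 36 and 3 | 36, so subgroups of order 3 are possible by Lagrange.
The subgroups of order 3 are: {(0,0), (3,0), (6,0)}.
So G has 1 subgroup of order 3.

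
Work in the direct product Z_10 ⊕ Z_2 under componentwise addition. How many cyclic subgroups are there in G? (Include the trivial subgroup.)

8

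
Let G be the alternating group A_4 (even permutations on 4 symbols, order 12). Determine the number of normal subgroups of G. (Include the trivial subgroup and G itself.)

3

G has 10 subgroups. Checking conjugation-invariance by order — order 1: 1/1 normal; order 2: 0/3 normal; order 3: 0/4 normal; order 4: 1/1 normal; order 12: 1/1 normal.
Total normal subgroups: 3.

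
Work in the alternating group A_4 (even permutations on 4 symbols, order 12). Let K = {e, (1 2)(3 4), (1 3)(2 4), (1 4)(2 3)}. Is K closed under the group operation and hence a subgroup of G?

Yes

|K| = 4 divides |G| = 12, consistent with Lagrange.
K contains the identity, every element's inverse is in K, and K is closed under ∘: it is a subgroup.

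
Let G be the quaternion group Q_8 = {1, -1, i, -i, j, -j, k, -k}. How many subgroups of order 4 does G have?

|G| = 8 and 4 | 8, so subgroups of order 4 are possible by Lagrange.
The subgroups of order 4 are: {1, -1, i, -i}; {1, -1, j, -j}; {1, -1, k, -k}.
So G has 3 subgroups of order 4.

3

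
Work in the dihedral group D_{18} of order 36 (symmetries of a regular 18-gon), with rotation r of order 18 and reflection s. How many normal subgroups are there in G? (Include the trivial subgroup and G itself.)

9

G has 45 subgroups. Checking conjugation-invariance by order — order 1: 1/1 normal; order 2: 1/19 normal; order 3: 1/1 normal; order 4: 0/9 normal; order 6: 1/7 normal; order 9: 1/1 normal; order 12: 0/3 normal; order 18: 3/3 normal; order 36: 1/1 normal.
Total normal subgroups: 9.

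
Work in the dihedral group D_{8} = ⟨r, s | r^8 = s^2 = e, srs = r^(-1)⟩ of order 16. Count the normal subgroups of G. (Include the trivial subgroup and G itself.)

7

G has 19 subgroups. Checking conjugation-invariance by order — order 1: 1/1 normal; order 2: 1/9 normal; order 4: 1/5 normal; order 8: 3/3 normal; order 16: 1/1 normal.
Total normal subgroups: 7.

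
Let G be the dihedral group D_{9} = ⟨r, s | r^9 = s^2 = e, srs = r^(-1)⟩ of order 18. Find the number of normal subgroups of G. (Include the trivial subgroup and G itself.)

4

G has 16 subgroups. Checking conjugation-invariance by order — order 1: 1/1 normal; order 2: 0/9 normal; order 3: 1/1 normal; order 6: 0/3 normal; order 9: 1/1 normal; order 18: 1/1 normal.
Total normal subgroups: 4.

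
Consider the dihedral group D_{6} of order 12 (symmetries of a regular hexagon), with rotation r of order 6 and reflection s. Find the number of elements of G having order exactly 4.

0

No element of G has order 4 (even though 4 | 12).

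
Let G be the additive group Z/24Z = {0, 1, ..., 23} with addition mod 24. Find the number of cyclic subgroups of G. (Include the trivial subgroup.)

8

A cyclic subgroup of order d is generated by each of its φ(d) elements of order d, so the cyclic subgroups of order d number (#elements of order d)/φ(d).
Cyclic subgroups by order — order 1: 1; order 2: 1; order 3: 1; order 4: 1; order 6: 1; order 8: 1; order 12: 1; order 24: 1.
Total: 8.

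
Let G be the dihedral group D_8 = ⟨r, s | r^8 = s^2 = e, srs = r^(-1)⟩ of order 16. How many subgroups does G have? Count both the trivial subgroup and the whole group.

19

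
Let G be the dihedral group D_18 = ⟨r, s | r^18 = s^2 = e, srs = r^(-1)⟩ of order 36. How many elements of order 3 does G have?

2

The elements of order 3 are: r^6, r^12.
That's 2.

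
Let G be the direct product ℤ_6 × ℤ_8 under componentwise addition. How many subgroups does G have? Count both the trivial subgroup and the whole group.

|G| = 48, so by Lagrange every subgroup order divides 48. Divisors: 1, 2, 3, 4, 6, 8, 12, 16, 24, 48.
Subgroups by order — order 1: 1; order 2: 3; order 3: 1; order 4: 3; order 6: 3; order 8: 3; order 12: 3; order 16: 1; order 24: 3; order 48: 1.
Total: 1 + 3 + 1 + 3 + 3 + 3 + 3 + 1 + 3 + 1 = 22.

22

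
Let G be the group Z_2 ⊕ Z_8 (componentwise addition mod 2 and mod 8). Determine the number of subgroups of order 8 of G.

3

|G| = 16 and 8 | 16, so subgroups of order 8 are possible by Lagrange.
The subgroups of order 8 are: {(0,0), (0,1), (0,2), (0,3), (0,4), (0,5), (0,6), (0,7)}; {(0,0), (0,2), (0,4), (0,6), (1,0), (1,2), (1,4), (1,6)}; {(0,0), (0,2), (0,4), (0,6), (1,1), (1,3), (1,5), (1,7)}.
So G has 3 subgroups of order 8.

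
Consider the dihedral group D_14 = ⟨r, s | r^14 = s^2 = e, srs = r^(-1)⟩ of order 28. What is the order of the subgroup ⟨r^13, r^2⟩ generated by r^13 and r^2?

14

|⟨r^13⟩| = 14 and |⟨r^2⟩| = 7, so |H| is a multiple of lcm(14, 7) = 14 and divides |G| = 28.
Closing under the operation: H = {e, r, r^2, r^3, r^4, r^5, r^6, r^7, r^8, r^9, r^10, r^11, r^12, r^13}, so |H| = 14.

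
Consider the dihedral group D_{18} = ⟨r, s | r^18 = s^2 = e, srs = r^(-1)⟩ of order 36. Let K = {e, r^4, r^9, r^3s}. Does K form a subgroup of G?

No

r^4 ∈ K but its inverse r^14 ∉ K, so K is not a subgroup.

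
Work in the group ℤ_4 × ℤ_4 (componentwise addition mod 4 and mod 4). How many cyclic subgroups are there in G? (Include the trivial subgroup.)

A cyclic subgroup of order d is generated by each of its φ(d) elements of order d, so the cyclic subgroups of order d number (#elements of order d)/φ(d).
Cyclic subgroups by order — order 1: 1; order 2: 3; order 4: 6.
Total: 10.

10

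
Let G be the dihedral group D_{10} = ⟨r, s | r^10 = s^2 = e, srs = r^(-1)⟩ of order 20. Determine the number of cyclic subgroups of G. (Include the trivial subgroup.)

14

A cyclic subgroup of order d is generated by each of its φ(d) elements of order d, so the cyclic subgroups of order d number (#elements of order d)/φ(d).
Cyclic subgroups by order — order 1: 1; order 2: 11; order 5: 1; order 10: 1.
Total: 14.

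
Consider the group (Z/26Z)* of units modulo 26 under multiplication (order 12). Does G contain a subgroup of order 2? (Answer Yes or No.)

Yes

2 | 12. A subgroup of order 2 is {1, 25}.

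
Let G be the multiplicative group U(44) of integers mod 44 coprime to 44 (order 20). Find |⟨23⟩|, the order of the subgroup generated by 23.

Compute successive powers of 23 mod 44: 23, 1; 23^2 ≡ 1 (mod 44).
So |⟨23⟩| = 2.

2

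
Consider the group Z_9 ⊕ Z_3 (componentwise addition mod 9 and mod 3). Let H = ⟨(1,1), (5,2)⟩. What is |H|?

9

|⟨(1,1)⟩| = 9 and |⟨(5,2)⟩| = 9, so |H| is a multiple of lcm(9, 9) = 9 and divides |G| = 27.
Closing under the operation: H = {(0,0), (1,1), (2,2), (3,0), (4,1), (5,2), (6,0), (7,1), (8,2)}, so |H| = 9.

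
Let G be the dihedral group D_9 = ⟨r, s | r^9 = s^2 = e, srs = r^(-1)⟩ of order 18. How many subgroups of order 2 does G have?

|G| = 18 and 2 | 18, so subgroups of order 2 are possible by Lagrange.
The subgroups of order 2 are: {e, r^2s}; {e, r^3s}; {e, r^4s}; {e, r^5s}; … (9 in all).
So G has 9 subgroups of order 2.

9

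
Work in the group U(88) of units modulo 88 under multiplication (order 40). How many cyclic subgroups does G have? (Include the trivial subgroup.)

16

A cyclic subgroup of order d is generated by each of its φ(d) elements of order d, so the cyclic subgroups of order d number (#elements of order d)/φ(d).
Cyclic subgroups by order — order 1: 1; order 2: 7; order 5: 1; order 10: 7.
Total: 16.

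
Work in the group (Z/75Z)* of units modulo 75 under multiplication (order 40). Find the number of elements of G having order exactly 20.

16

Enumerating element orders in G gives 16 elements of order 20.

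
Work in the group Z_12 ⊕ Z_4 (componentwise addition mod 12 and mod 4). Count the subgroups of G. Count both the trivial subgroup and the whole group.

|G| = 48, so by Lagrange every subgroup order divides 48. Divisors: 1, 2, 3, 4, 6, 8, 12, 16, 24, 48.
Subgroups by order — order 1: 1; order 2: 3; order 3: 1; order 4: 7; order 6: 3; order 8: 3; order 12: 7; order 16: 1; order 24: 3; order 48: 1.
Total: 1 + 3 + 1 + 7 + 3 + 3 + 7 + 1 + 3 + 1 = 30.

30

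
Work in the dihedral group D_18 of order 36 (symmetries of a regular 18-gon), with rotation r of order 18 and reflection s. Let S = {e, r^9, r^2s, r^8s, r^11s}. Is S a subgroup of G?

No

|S| = 5 does not divide |G| = 36, so by Lagrange S is not a subgroup.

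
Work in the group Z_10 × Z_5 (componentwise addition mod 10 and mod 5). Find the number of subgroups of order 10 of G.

6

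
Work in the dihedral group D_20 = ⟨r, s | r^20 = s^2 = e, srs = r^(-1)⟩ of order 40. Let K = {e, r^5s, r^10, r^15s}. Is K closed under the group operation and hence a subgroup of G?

Yes

|K| = 4 divides |G| = 40, consistent with Lagrange.
K contains the identity, every element's inverse is in K, and K is closed under ·: it is a subgroup.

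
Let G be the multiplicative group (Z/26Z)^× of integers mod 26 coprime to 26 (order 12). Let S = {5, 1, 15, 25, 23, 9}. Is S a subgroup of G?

5 ∈ S but its inverse 21 ∉ S, so S is not a subgroup.

No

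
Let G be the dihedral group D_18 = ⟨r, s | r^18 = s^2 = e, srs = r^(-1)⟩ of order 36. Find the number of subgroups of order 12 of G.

3

|G| = 36 and 12 | 36, so subgroups of order 12 are possible by Lagrange.
The subgroups of order 12 are: {e, r^3, r^6, r^9, r^12, r^15, rs, r^4s, r^7s, r^10s, r^13s, r^16s}; {e, r^3, r^6, r^9, r^12, r^15, r^2s, r^5s, r^8s, r^11s, r^14s, r^17s}; {e, r^3, r^6, r^9, r^12, r^15, s, r^3s, r^6s, r^9s, r^12s, r^15s}.
So G has 3 subgroups of order 12.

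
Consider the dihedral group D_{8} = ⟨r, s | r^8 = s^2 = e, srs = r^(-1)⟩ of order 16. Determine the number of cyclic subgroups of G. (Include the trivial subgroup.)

12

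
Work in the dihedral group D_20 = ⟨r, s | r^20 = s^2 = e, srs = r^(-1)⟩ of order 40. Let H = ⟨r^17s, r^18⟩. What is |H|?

20

|⟨r^17s⟩| = 2 and |⟨r^18⟩| = 10, so |H| is a multiple of lcm(2, 10) = 10 and divides |G| = 40.
Closing under the operation: H = {e, r^2, r^4, r^6, r^8, r^10, r^12, r^14, r^16, r^18, rs, r^3s, r^5s, r^7s, r^9s, r^11s, r^13s, r^15s, r^17s, r^19s}, so |H| = 20.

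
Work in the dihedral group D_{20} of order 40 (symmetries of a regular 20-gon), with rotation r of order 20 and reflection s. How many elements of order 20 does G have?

8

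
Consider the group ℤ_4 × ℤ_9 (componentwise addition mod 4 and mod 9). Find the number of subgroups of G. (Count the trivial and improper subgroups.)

|G| = 36, so by Lagrange every subgroup order divides 36. Divisors: 1, 2, 3, 4, 6, 9, 12, 18, 36.
Subgroups by order — order 1: 1; order 2: 1; order 3: 1; order 4: 1; order 6: 1; order 9: 1; order 12: 1; order 18: 1; order 36: 1.
Total: 1 + 1 + 1 + 1 + 1 + 1 + 1 + 1 + 1 = 9.

9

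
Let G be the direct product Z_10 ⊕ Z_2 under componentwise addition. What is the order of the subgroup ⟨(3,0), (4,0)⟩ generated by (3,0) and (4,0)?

|⟨(3,0)⟩| = 10 and |⟨(4,0)⟩| = 5, so |H| is a multiple of lcm(10, 5) = 10 and divides |G| = 20.
Closing under the operation: H = {(0,0), (1,0), (2,0), (3,0), (4,0), (5,0), (6,0), (7,0), (8,0), (9,0)}, so |H| = 10.

10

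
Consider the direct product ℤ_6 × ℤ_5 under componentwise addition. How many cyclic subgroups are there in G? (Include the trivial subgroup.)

A cyclic subgroup of order d is generated by each of its φ(d) elements of order d, so the cyclic subgroups of order d number (#elements of order d)/φ(d).
Cyclic subgroups by order — order 1: 1; order 2: 1; order 3: 1; order 5: 1; order 6: 1; order 10: 1; order 15: 1; order 30: 1.
Total: 8.

8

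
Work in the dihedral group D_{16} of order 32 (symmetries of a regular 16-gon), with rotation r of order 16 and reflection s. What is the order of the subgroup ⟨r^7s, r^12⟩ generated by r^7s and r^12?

|⟨r^7s⟩| = 2 and |⟨r^12⟩| = 4, so |H| is a multiple of lcm(2, 4) = 4 and divides |G| = 32.
Closing under the operation: H = {e, r^4, r^8, r^12, r^3s, r^7s, r^11s, r^15s}, so |H| = 8.

8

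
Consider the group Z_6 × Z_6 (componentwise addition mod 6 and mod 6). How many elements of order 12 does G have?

0

An element (a,b) has order lcm(ord(a), ord(b)); count pairs with lcm equal to 12.
Enumerating gives 0 such elements.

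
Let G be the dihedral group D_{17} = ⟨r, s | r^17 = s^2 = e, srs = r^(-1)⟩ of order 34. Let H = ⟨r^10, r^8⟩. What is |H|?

|⟨r^10⟩| = 17 and |⟨r^8⟩| = 17, so |H| is a multiple of lcm(17, 17) = 17 and divides |G| = 34.
Closing under the operation: H = {e, r, r^2, r^3, r^4, r^5, r^6, r^7, r^8, r^9, r^10, r^11, r^12, r^13, r^14, r^15, r^16}, so |H| = 17.

17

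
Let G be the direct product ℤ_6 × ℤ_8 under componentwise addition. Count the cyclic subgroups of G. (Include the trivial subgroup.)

16

Each element a generates a cyclic subgroup ⟨a⟩; distinct elements may generate the same one (a cyclic group of order d has φ(d) generators).
Cyclic subgroups by order — order 1: 1; order 2: 3; order 3: 1; order 4: 2; order 6: 3; order 8: 2; order 12: 2; order 24: 2.
Total: 16.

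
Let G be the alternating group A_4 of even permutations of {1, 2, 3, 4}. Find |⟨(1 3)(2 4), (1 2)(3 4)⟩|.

4

|⟨(1 3)(2 4)⟩| = 2 and |⟨(1 2)(3 4)⟩| = 2, so |H| is a multiple of lcm(2, 2) = 2 and divides |G| = 12.
Closing under the operation: H = {e, (1 2)(3 4), (1 3)(2 4), (1 4)(2 3)}, so |H| = 4.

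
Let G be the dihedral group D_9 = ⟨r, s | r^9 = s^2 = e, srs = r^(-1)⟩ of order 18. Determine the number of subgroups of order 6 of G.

3

|G| = 18 and 6 | 18, so subgroups of order 6 are possible by Lagrange.
The subgroups of order 6 are: {e, r^3, r^6, r^2s, r^5s, r^8s}; {e, r^3, r^6, s, r^3s, r^6s}; {e, r^3, r^6, rs, r^4s, r^7s}.
So G has 3 subgroups of order 6.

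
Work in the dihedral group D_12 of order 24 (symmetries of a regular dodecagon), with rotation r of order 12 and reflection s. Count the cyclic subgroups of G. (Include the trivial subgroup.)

A cyclic subgroup of order d is generated by each of its φ(d) elements of order d, so the cyclic subgroups of order d number (#elements of order d)/φ(d).
Cyclic subgroups by order — order 1: 1; order 2: 13; order 3: 1; order 4: 1; order 6: 1; order 12: 1.
Total: 18.

18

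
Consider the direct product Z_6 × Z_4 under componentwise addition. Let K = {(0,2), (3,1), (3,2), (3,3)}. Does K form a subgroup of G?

The identity (0,0) ∉ K, so K is not a subgroup.

No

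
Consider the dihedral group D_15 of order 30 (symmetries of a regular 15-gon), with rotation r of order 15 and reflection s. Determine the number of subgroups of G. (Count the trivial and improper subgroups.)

|G| = 30, so by Lagrange every subgroup order divides 30. Divisors: 1, 2, 3, 5, 6, 10, 15, 30.
Subgroups by order — order 1: 1; order 2: 15; order 3: 1; order 5: 1; order 6: 5; order 10: 3; order 15: 1; order 30: 1.
Total: 1 + 15 + 1 + 1 + 5 + 3 + 1 + 1 = 28.

28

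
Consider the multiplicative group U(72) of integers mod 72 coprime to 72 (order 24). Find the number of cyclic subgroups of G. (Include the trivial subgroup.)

A cyclic subgroup of order d is generated by each of its φ(d) elements of order d, so the cyclic subgroups of order d number (#elements of order d)/φ(d).
Cyclic subgroups by order — order 1: 1; order 2: 7; order 3: 1; order 6: 7.
Total: 16.

16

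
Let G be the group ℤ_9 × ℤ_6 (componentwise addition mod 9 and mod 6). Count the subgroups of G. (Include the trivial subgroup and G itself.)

20

|G| = 54, so by Lagrange every subgroup order divides 54. Divisors: 1, 2, 3, 6, 9, 18, 27, 54.
Subgroups by order — order 1: 1; order 2: 1; order 3: 4; order 6: 4; order 9: 4; order 18: 4; order 27: 1; order 54: 1.
Total: 1 + 1 + 4 + 4 + 4 + 4 + 1 + 1 = 20.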